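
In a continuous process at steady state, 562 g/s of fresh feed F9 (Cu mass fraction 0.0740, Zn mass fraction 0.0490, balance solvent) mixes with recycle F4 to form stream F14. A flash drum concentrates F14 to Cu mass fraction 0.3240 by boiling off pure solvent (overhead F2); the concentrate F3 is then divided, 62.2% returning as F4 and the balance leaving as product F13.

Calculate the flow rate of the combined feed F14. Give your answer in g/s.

773.2 g/s

Overall Cu balance (none leaves overhead): Cu in fresh feed = Cu in product, i.e. 562×0.074 = (1−0.622)·F3·0.324.
F3 = 41.588/(0.324×0.378) = 339.57 g/s.
Recycle F4 = 0.622×339.57 = 211.21 g/s.
Combined feed F14 = 562 + 211.21 = 773.21 g/s.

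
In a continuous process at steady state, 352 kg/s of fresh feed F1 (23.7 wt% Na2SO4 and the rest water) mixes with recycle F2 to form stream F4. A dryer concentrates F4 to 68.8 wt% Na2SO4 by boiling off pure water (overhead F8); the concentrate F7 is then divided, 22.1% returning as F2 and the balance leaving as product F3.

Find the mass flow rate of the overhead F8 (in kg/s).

230.7 kg/s

Overall Na2SO4 balance (none leaves overhead): Na2SO4 in fresh feed = Na2SO4 in product, i.e. 352×0.237 = (1−0.221)·F7·0.688.
F7 = 83.424/(0.688×0.779) = 155.66 kg/s.
Recycle F2 = 0.221×155.66 = 34.4 kg/s.
Combined feed F4 = 352 + 34.4 = 386.4 kg/s.
Overhead F8 = F4 − F7 = 386.4 − 155.66 = 230.74 kg/s.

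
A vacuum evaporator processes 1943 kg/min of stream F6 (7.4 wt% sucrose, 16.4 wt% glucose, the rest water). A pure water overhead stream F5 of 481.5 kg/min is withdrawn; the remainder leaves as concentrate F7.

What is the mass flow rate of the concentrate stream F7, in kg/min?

Concentrate = 1943 − 481.5 = 1461.5 kg/min.

1462 kg/min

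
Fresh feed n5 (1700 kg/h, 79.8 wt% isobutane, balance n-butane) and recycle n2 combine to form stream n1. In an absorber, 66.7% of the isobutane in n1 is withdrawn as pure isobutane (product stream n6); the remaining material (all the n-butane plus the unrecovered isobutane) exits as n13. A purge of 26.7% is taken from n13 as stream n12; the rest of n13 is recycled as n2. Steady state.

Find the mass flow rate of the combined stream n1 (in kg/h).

n-butane enters only via n5 and leaves only via the purge: 1700×0.202 = 0.267×(n-butane in n13), and the absorber passes all n-butane, so n-butane in n1 = n-butane in n13 = 1286.1 kg/h.
isobutane in n1: m_A = 1700×0.798 + (1−0.267)·(1−0.667)·m_A, so m_A = 1356.6/0.7559 = 1794.7 kg/h.
n1 = 1794.7 + 1286.1 = 3080.8 kg/h.

3081 kg/h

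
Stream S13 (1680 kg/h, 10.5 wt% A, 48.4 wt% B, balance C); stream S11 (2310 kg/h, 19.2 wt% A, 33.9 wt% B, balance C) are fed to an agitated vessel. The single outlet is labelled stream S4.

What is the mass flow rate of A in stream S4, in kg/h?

619.9 kg/h

A out = A in = 1680×0.105 + 2310×0.192 = 619.92 kg/h.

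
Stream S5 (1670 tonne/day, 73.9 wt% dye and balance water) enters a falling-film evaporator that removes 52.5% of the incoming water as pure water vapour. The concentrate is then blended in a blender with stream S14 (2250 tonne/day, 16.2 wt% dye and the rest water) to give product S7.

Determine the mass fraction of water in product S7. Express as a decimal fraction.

Vapour removed = 0.525×0.261×1670 = 228.83 tonne/day; concentrate = 1441.2 tonne/day.
water reaching the mixer = 207.04 (from concentrate) + 2250×0.838 = 2092.5 tonne/day.
Product flow = 1441.2 + 2250 = 3691.2 tonne/day; water fraction = 0.567.

0.567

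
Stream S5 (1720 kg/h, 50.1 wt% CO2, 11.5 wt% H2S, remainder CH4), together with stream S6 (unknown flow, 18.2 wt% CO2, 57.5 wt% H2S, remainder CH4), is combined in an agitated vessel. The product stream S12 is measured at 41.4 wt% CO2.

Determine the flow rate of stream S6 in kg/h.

645 kg/h

Let S6 be the unknown flow. Total out = 1720 + S6.
CO2 balance: 861.72 + 0.182·S6 = 0.414·(1720 + S6)
(0.182 − 0.414)·S6 = 0.414×1720 − 861.72 = -149.64
S6 = -149.64 / -0.232 = 645 kg/h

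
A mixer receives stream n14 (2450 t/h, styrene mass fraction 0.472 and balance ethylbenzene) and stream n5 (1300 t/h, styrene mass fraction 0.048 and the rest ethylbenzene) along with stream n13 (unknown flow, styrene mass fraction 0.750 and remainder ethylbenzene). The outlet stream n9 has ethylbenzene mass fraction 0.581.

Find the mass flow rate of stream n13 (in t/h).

Let n13 be the unknown flow. Total out = 3750 + n13.
ethylbenzene balance: 2531.2 + 0.250·n13 = 0.581·(3750 + n13)
(0.250 − 0.581)·n13 = 0.581×3750 − 2531.2 = -352.45
n13 = -352.45 / -0.331 = 1064.8 t/h

1065 t/h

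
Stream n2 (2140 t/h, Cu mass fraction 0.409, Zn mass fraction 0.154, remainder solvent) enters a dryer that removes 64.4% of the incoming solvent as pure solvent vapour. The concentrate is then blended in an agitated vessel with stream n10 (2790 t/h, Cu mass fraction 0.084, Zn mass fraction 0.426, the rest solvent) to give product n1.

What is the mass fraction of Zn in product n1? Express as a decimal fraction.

Vapour removed = 0.644×0.437×2140 = 602.26 t/h; concentrate = 1537.7 t/h.
Zn reaching the mixer = 329.56 (from concentrate) + 2790×0.426 = 1518.1 t/h.
Product flow = 1537.7 + 2790 = 4327.7 t/h; Zn fraction = 0.351.

0.351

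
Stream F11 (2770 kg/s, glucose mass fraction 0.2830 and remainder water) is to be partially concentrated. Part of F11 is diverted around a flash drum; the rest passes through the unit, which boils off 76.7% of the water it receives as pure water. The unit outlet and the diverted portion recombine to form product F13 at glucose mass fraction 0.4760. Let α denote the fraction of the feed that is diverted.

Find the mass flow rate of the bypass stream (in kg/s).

727.7 kg/s

All 2770×0.283 = 783.91 kg/s of glucose reaches F13, so F13 = 783.91/0.476 = 1646.9 kg/s and vapour = 1123.1 kg/s.
The evaporator receives (1−α)·2770 of feed at 0.717 water and removes 0.767 of that water:
0.767×0.717×(1−α)×2770 = 1123.1
(1−α) = 1123.1/1523.3 = 0.7373;  α = 0.2627.
Bypass flow = 0.2627×2770 = 727.72 kg/s.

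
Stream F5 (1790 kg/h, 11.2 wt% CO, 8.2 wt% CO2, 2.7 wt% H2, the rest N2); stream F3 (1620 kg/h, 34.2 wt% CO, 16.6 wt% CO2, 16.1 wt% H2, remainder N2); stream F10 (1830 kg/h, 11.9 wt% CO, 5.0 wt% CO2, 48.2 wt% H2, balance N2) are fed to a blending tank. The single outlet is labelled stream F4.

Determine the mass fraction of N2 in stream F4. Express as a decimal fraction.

0.490

Total flow out = 1790 + 1620 + 1830 = 5240 kg/h.
N2 in = 1790×0.779 + 1620×0.331 + 1830×0.349 = 2569.3 kg/h.
N2 mass fraction in F4 = 2569.3/5240 = 0.490.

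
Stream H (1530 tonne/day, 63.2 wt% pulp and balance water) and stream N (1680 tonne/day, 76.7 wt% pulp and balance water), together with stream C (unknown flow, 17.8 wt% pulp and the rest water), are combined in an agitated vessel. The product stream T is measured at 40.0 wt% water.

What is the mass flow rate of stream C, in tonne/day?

780.9 tonne/day

Let C be the unknown flow. Total out = 3210 + C.
water balance: 954.48 + 0.822·C = 0.400·(3210 + C)
(0.822 − 0.400)·C = 0.400×3210 − 954.48 = 329.52
C = 329.52 / 0.422 = 780.85 tonne/day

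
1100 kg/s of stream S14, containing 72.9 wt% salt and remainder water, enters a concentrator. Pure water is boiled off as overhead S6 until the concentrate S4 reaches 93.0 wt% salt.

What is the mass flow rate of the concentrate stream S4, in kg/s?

862.3 kg/s

salt is conserved: 1100×0.729 = 801.9 kg/s all reports to the concentrate.
Concentrate = 801.9/(target fraction) = 862.26 kg/s.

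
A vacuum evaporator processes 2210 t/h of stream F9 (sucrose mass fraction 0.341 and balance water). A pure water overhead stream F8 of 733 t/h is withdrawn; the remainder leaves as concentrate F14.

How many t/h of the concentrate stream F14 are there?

1477 t/h

Concentrate = 2210 − 733 = 1477 t/h.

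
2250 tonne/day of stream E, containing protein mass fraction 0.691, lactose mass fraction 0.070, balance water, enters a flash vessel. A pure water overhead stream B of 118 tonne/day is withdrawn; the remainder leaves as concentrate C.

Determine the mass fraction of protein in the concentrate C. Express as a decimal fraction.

0.729

protein is not removed: 2250×0.691 = 1554.7 tonne/day of protein enters C.
Concentrate = 2250 − 118 = 2132 tonne/day.
Mass fraction = 1554.7/2132 = 0.729.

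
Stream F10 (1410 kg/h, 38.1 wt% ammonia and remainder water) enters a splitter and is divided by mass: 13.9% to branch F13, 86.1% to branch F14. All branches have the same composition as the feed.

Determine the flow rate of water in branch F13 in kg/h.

Branch F13 total = 0.139×1410 = 195.99 kg/h.
water in F13 = 0.619×195.99 = 121.32 kg/h.

121.3 kg/h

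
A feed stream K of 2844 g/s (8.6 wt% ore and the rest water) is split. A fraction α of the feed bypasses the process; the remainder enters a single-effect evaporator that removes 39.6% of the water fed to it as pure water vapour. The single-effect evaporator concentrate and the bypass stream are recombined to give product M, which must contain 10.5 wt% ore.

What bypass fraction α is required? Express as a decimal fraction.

All 2844×0.086 = 244.58 g/s of ore reaches M, so M = 244.58/0.105 = 2329.4 g/s and vapour = 514.63 g/s.
The evaporator receives (1−α)·2844 of feed at 0.914 water and removes 0.396 of that water:
0.396×0.914×(1−α)×2844 = 514.63
(1−α) = 514.63/1029.4 = 0.4999;  α = 0.5001.

0.500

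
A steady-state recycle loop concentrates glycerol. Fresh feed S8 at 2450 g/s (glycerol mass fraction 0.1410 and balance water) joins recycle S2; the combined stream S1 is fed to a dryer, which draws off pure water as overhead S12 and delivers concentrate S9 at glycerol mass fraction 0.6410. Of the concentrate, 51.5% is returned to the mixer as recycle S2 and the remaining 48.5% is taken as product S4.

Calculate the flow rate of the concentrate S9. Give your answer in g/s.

Overall glycerol balance (none leaves overhead): glycerol in fresh feed = glycerol in product, i.e. 2450×0.141 = (1−0.515)·S9·0.641.
S9 = 345.45/(0.641×0.485) = 1111.2 g/s.

1111 g/s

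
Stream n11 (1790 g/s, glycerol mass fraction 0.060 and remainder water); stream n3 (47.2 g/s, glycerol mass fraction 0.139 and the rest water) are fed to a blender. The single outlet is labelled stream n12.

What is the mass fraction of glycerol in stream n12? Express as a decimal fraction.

Total flow out = 1790 + 47.2 = 1837.2 g/s.
glycerol in = 1790×0.060 + 47.2×0.139 = 113.96 g/s.
glycerol mass fraction in n12 = 113.96/1837.2 = 0.062.

0.062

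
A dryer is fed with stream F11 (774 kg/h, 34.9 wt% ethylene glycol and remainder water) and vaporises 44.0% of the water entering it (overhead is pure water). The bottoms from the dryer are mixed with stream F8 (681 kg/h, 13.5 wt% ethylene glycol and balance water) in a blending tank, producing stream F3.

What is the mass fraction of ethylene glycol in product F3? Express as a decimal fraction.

Vapour removed = 0.440×0.651×774 = 221.7 kg/h; concentrate = 552.3 kg/h.
ethylene glycol reaching the mixer = 270.13 (from concentrate) + 681×0.135 = 362.06 kg/h.
Product flow = 552.3 + 681 = 1233.3 kg/h; ethylene glycol fraction = 0.294.

0.294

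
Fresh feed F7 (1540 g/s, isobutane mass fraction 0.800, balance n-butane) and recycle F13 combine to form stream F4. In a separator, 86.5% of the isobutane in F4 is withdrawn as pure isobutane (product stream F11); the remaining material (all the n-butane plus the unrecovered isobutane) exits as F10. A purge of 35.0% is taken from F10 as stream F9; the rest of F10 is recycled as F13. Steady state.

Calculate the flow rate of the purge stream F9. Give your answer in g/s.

n-butane enters only via F7 and leaves only via the purge: 1540×0.200 = 0.350×(n-butane in F10), and the separator passes all n-butane, so n-butane in F4 = n-butane in F10 = 880 g/s.
isobutane in F4: m_A = 1540×0.800 + (1−0.350)·(1−0.865)·m_A, so m_A = 1232/0.9123 = 1350.5 g/s.
F10 = (1−0.865)×1350.5 + 880 = 1062.3 g/s.
Purge F9 = 0.350×1062.3 = 371.81 g/s.

371.8 g/s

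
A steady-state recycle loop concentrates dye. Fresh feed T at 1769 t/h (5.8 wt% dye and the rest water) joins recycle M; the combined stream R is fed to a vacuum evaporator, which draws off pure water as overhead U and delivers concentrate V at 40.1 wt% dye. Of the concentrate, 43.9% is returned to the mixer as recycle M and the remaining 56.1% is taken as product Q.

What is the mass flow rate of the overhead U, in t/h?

1513 t/h

Overall dye balance (none leaves overhead): dye in fresh feed = dye in product, i.e. 1769×0.058 = (1−0.439)·V·0.401.
V = 102.6/(0.401×0.561) = 456.09 t/h.
Recycle M = 0.439×456.09 = 200.22 t/h.
Combined feed R = 1769 + 200.22 = 1969.2 t/h.
Overhead U = R − V = 1969.2 − 456.09 = 1513.1 t/h.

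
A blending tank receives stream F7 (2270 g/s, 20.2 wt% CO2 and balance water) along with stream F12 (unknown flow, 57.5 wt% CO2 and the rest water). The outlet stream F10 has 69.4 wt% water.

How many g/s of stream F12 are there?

Let F12 be the unknown flow. Total out = 2270 + F12.
water balance: 1811.5 + 0.425·F12 = 0.694·(2270 + F12)
(0.425 − 0.694)·F12 = 0.694×2270 − 1811.5 = -236.08
F12 = -236.08 / -0.269 = 877.62 g/s

877.6 g/s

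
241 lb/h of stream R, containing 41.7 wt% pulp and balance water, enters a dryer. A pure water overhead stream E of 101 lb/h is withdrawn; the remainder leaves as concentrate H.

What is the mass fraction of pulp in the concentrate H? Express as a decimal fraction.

pulp is not removed: 241×0.417 = 100.5 lb/h of pulp enters H.
Concentrate = 241 − 101 = 140 lb/h.
Mass fraction = 100.5/140 = 0.718.

0.718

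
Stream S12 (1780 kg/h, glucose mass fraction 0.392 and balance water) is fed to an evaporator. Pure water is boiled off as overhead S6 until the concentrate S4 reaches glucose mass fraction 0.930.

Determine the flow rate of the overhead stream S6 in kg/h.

glucose is conserved: 1780×0.392 = 697.76 kg/h all reports to the concentrate.
Concentrate = 697.76/(target fraction) = 750.28 kg/h.
Overhead = 1780 − 750.28 = 1029.7 kg/h.

1030 kg/h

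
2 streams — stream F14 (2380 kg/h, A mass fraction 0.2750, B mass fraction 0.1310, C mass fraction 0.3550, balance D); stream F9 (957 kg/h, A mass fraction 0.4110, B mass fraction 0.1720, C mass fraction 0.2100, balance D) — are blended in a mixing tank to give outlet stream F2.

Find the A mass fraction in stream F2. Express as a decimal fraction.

0.3140

Total flow out = 2380 + 957 = 3337 kg/h.
A in = 2380×0.275 + 957×0.411 = 1047.8 kg/h.
A mass fraction in F2 = 1047.8/3337 = 0.3140.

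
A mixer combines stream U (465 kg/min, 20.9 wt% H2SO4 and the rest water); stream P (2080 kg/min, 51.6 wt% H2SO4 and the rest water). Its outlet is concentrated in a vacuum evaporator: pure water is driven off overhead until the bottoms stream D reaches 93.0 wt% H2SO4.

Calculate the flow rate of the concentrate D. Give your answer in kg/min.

1259 kg/min

H2SO4 entering = 465×0.209 + 2080×0.516 = 1170.5 kg/min.
All H2SO4 reports to D, so D = 1170.5/0.930 = 1258.6 kg/min.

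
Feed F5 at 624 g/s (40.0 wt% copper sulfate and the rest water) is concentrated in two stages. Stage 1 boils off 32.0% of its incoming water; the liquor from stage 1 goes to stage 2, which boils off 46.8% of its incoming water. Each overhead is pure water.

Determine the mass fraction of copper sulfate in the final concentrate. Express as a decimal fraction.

water in feed = 624×0.600 = 374.4 g/s.
After stage 1: water left = (1−0.320)×374.4 = 254.59; stream total = 504.19 g/s.
After stage 2: water left = (1−0.468)×254.59 = 135.44; final concentrate = 385.04 g/s.
copper sulfate fraction = 249.6/385.04 = 0.648.

0.648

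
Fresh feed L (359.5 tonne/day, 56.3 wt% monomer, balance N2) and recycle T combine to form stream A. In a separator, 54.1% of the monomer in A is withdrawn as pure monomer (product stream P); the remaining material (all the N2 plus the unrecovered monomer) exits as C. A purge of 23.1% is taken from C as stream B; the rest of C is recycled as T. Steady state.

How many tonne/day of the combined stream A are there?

N2 enters only via L and leaves only via the purge: 359.5×0.437 = 0.231×(N2 in C), and the separator passes all N2, so N2 in A = N2 in C = 680.09 tonne/day.
monomer in A: m_A = 359.5×0.563 + (1−0.231)·(1−0.541)·m_A, so m_A = 202.4/0.6470 = 312.81 tonne/day.
A = 312.81 + 680.09 = 992.91 tonne/day.

992.9 tonne/day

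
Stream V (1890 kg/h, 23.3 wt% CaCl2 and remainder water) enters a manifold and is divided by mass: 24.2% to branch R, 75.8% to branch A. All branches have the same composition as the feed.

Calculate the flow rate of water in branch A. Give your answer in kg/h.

Branch A total = 0.758×1890 = 1432.6 kg/h.
water in A = 0.767×1432.6 = 1098.8 kg/h.

1099 kg/h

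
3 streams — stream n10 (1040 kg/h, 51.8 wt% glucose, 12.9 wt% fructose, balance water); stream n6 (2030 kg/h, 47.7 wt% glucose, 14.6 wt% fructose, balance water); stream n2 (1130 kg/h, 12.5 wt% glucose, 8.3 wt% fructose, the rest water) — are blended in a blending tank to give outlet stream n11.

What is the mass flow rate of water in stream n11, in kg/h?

water out = water in = 1040×0.353 + 2030×0.377 + 1130×0.792 = 2027.4 kg/h.

2027 kg/h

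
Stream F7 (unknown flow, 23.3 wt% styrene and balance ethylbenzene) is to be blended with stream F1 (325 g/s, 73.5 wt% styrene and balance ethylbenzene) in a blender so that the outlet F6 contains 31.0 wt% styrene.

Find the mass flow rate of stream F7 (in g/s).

1794 g/s

Let F7 be the unknown flow. Total out = 325 + F7.
styrene balance: 238.88 + 0.233·F7 = 0.310·(325 + F7)
(0.233 − 0.310)·F7 = 0.310×325 − 238.88 = -138.12
F7 = -138.12 / -0.077 = 1793.8 g/s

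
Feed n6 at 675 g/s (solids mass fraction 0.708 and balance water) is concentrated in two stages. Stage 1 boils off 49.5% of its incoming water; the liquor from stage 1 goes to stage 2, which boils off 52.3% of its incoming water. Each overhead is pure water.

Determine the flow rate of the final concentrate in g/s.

water in feed = 675×0.292 = 197.1 g/s.
After stage 1: water left = (1−0.495)×197.1 = 99.535; stream total = 577.44 g/s.
After stage 2: water left = (1−0.523)×99.535 = 47.478; final concentrate = 525.38 g/s.

525.4 g/s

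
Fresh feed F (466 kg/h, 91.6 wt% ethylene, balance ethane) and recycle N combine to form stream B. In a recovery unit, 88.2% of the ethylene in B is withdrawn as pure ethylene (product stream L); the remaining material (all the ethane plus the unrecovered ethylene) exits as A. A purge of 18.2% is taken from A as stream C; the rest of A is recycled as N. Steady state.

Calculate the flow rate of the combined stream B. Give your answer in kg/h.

687.5 kg/h

ethane enters only via F and leaves only via the purge: 466×0.084 = 0.182×(ethane in A), and the recovery unit passes all ethane, so ethane in B = ethane in A = 215.08 kg/h.
ethylene in B: m_A = 466×0.916 + (1−0.182)·(1−0.882)·m_A, so m_A = 426.86/0.9035 = 472.46 kg/h.
B = 472.46 + 215.08 = 687.54 kg/h.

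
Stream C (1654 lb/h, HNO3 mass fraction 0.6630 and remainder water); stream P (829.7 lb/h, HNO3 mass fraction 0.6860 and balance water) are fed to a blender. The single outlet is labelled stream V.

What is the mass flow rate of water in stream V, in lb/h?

817.9 lb/h

water out = water in = 1654×0.337 + 829.7×0.314 = 817.92 lb/h.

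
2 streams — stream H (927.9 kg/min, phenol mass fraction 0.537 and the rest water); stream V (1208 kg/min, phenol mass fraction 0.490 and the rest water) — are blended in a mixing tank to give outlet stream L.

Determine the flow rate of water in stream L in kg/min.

water out = water in = 927.9×0.463 + 1208×0.510 = 1045.7 kg/min.

1046 kg/min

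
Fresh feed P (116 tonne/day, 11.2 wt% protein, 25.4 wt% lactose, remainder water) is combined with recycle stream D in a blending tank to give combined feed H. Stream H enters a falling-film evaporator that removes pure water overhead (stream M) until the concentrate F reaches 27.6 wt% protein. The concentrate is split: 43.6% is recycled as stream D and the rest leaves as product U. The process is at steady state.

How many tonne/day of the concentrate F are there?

Overall protein balance (none leaves overhead): protein in fresh feed = protein in product, i.e. 116×0.112 = (1−0.436)·F·0.276.
F = 12.992/(0.276×0.564) = 83.462 tonne/day.

83.46 tonne/day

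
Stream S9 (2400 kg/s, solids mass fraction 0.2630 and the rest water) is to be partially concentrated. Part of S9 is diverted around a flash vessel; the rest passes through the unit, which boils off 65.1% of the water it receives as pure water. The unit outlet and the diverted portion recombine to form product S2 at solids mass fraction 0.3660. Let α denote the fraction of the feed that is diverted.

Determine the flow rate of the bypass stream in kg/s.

All 2400×0.263 = 631.2 kg/s of solids reaches S2, so S2 = 631.2/0.366 = 1724.6 kg/s and vapour = 675.41 kg/s.
The evaporator receives (1−α)·2400 of feed at 0.737 water and removes 0.651 of that water:
0.651×0.737×(1−α)×2400 = 675.41
(1−α) = 675.41/1151.5 = 0.5866;  α = 0.4134.
Bypass flow = 0.4134×2400 = 992.27 kg/s.

992.3 kg/s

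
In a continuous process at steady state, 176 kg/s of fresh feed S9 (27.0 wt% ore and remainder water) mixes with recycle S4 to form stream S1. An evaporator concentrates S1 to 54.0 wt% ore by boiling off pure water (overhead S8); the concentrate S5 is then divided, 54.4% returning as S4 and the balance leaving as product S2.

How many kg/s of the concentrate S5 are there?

Overall ore balance (none leaves overhead): ore in fresh feed = ore in product, i.e. 176×0.270 = (1−0.544)·S5·0.540.
S5 = 47.52/(0.540×0.456) = 192.98 kg/s.

193 kg/s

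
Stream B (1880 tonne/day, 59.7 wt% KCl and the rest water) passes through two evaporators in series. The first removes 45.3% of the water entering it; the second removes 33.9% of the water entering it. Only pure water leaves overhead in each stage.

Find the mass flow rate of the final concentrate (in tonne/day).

water in feed = 1880×0.403 = 757.64 tonne/day.
After stage 1: water left = (1−0.453)×757.64 = 414.43; stream total = 1536.8 tonne/day.
After stage 2: water left = (1−0.339)×414.43 = 273.94; final concentrate = 1396.3 tonne/day.

1396 tonne/day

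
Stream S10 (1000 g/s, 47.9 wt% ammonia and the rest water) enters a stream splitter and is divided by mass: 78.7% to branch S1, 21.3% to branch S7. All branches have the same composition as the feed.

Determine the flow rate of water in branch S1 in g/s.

410 g/s

Branch S1 total = 0.787×1000 = 787 g/s.
water in S1 = 0.521×787 = 410.03 g/s.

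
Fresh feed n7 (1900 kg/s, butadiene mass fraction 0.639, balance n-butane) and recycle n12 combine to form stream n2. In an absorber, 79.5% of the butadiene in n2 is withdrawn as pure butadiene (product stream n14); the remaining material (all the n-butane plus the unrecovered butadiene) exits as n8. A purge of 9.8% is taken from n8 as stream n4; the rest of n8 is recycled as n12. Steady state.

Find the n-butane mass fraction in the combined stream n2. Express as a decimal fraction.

0.825

n-butane enters only via n7 and leaves only via the purge: 1900×0.361 = 0.098×(n-butane in n8), and the absorber passes all n-butane, so n-butane in n2 = n-butane in n8 = 6999 kg/s.
butadiene in n2: m_A = 1900×0.639 + (1−0.098)·(1−0.795)·m_A, so m_A = 1214.1/0.8151 = 1489.5 kg/s.
n2 = 1489.5 + 6999 = 8488.5 kg/s.
n-butane fraction in n2 = 6999/8488.5 = 0.825.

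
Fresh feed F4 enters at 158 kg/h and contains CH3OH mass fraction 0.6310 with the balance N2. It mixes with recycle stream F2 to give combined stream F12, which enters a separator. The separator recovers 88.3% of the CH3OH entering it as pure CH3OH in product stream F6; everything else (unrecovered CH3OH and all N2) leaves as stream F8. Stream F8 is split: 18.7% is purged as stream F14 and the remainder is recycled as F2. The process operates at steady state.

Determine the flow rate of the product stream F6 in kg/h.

97.29 kg/h

CH3OH in F12: m_A = 158×0.631 + (1−0.187)·(1−0.883)·m_A, so m_A = 99.698/0.9049 = 110.18 kg/h.
Product F6 = 0.883×110.18 = 97.287 kg/h.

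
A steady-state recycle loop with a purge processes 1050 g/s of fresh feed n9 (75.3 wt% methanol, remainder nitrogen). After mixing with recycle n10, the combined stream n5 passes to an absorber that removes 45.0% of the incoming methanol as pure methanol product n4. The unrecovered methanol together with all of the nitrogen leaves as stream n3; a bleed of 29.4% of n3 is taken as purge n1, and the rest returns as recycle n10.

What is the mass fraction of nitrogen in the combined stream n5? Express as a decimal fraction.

0.4056

nitrogen enters only via n9 and leaves only via the purge: 1050×0.247 = 0.294×(nitrogen in n3), and the absorber passes all nitrogen, so nitrogen in n5 = nitrogen in n3 = 882.14 g/s.
methanol in n5: m_A = 1050×0.753 + (1−0.294)·(1−0.450)·m_A, so m_A = 790.65/0.6117 = 1292.5 g/s.
n5 = 1292.5 + 882.14 = 2174.7 g/s.
nitrogen fraction in n5 = 882.14/2174.7 = 0.4056.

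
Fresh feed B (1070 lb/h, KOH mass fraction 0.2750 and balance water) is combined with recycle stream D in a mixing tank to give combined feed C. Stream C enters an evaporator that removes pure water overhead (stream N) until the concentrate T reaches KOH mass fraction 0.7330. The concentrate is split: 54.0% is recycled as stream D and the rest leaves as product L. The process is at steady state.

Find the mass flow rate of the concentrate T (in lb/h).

872.7 lb/h

Overall KOH balance (none leaves overhead): KOH in fresh feed = KOH in product, i.e. 1070×0.275 = (1−0.540)·T·0.733.
T = 294.25/(0.733×0.460) = 872.68 lb/h.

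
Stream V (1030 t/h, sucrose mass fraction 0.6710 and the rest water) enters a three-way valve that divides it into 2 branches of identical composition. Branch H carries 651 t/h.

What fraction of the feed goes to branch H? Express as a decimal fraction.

Fraction to H = 651/1030 = 0.6320.

0.632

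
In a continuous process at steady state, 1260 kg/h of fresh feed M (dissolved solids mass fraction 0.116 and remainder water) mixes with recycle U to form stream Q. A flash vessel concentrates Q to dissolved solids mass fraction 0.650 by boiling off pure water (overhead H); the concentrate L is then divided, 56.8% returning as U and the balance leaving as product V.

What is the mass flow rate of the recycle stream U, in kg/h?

295.7 kg/h

Overall dissolved solids balance (none leaves overhead): dissolved solids in fresh feed = dissolved solids in product, i.e. 1260×0.116 = (1−0.568)·L·0.650.
L = 146.16/(0.650×0.432) = 520.51 kg/h.
Recycle U = 0.568×520.51 = 295.65 kg/h.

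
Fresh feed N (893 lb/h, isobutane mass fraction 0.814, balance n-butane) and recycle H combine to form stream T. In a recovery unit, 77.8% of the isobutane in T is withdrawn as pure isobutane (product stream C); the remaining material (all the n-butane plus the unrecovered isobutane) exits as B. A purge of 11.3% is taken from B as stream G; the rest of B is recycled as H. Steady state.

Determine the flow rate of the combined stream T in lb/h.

2375 lb/h

n-butane enters only via N and leaves only via the purge: 893×0.186 = 0.113×(n-butane in B), and the recovery unit passes all n-butane, so n-butane in T = n-butane in B = 1469.9 lb/h.
isobutane in T: m_A = 893×0.814 + (1−0.113)·(1−0.778)·m_A, so m_A = 726.9/0.8031 = 905.14 lb/h.
T = 905.14 + 1469.9 = 2375 lb/h.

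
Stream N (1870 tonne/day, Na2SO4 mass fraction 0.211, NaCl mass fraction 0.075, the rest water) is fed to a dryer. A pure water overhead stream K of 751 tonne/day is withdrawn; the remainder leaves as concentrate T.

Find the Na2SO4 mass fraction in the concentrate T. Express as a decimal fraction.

Na2SO4 is not removed: 1870×0.211 = 394.57 tonne/day of Na2SO4 enters T.
Concentrate = 1870 − 751 = 1119 tonne/day.
Mass fraction = 394.57/1119 = 0.353.

0.353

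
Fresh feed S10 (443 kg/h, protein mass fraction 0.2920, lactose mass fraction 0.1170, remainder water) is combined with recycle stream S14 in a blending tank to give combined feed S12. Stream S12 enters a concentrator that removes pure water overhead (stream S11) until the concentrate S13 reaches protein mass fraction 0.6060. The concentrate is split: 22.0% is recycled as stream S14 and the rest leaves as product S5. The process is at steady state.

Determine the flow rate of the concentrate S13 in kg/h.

Overall protein balance (none leaves overhead): protein in fresh feed = protein in product, i.e. 443×0.292 = (1−0.220)·S13·0.606.
S13 = 129.36/(0.606×0.780) = 273.67 kg/h.

273.7 kg/h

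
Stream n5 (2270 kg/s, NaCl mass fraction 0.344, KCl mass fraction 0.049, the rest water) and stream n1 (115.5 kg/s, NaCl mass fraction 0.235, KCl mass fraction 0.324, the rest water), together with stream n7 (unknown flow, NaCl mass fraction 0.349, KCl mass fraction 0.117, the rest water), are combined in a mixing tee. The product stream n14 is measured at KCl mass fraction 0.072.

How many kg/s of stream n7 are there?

513.4 kg/s

Let n7 be the unknown flow. Total out = 2385.5 + n7.
KCl balance: 148.65 + 0.117·n7 = 0.072·(2385.5 + n7)
(0.117 − 0.072)·n7 = 0.072×2385.5 − 148.65 = 23.104
n7 = 23.104 / 0.045 = 513.42 kg/s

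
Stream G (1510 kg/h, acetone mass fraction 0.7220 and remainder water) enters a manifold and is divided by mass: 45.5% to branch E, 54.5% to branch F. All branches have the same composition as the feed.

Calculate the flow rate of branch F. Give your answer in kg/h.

Branch F flow = 0.545×1510 = 822.95 kg/h.

823 kg/h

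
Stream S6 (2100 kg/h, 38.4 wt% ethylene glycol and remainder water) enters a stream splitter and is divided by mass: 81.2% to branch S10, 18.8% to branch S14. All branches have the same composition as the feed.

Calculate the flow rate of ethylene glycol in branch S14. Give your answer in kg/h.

Branch S14 total = 0.188×2100 = 394.8 kg/h.
ethylene glycol in S14 = 0.384×394.8 = 151.6 kg/h.

151.6 kg/h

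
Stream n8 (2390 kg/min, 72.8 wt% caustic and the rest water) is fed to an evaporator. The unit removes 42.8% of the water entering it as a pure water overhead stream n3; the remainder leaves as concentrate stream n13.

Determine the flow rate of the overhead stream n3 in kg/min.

water entering = 2390×0.272 = 650.08 kg/min; overhead removed = 0.428×650.08 = 278.23 kg/min.

278.2 kg/min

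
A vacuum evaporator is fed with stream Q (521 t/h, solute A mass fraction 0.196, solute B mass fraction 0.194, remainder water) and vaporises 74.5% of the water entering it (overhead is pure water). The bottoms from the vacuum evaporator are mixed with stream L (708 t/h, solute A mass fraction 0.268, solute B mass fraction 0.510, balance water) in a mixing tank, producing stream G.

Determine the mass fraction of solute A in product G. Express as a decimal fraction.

Vapour removed = 0.745×0.610×521 = 236.77 t/h; concentrate = 284.23 t/h.
solute A reaching the mixer = 102.12 (from concentrate) + 708×0.268 = 291.86 t/h.
Product flow = 284.23 + 708 = 992.23 t/h; solute A fraction = 0.294.

0.294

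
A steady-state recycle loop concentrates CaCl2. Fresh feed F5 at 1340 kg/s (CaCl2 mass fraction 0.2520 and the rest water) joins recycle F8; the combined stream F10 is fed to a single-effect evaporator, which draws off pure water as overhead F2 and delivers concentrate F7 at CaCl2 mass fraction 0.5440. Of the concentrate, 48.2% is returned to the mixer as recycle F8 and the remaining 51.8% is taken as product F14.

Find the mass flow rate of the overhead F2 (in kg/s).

Overall CaCl2 balance (none leaves overhead): CaCl2 in fresh feed = CaCl2 in product, i.e. 1340×0.252 = (1−0.482)·F7·0.544.
F7 = 337.68/(0.544×0.518) = 1198.3 kg/s.
Recycle F8 = 0.482×1198.3 = 577.6 kg/s.
Combined feed F10 = 1340 + 577.6 = 1917.6 kg/s.
Overhead F2 = F10 − F7 = 1917.6 − 1198.3 = 719.26 kg/s.

719.3 kg/s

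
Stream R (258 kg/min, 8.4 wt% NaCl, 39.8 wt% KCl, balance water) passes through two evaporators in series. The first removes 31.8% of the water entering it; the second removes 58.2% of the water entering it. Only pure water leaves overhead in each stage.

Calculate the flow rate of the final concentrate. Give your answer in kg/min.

water in feed = 258×0.518 = 133.64 kg/min.
After stage 1: water left = (1−0.318)×133.64 = 91.145; stream total = 215.5 kg/min.
After stage 2: water left = (1−0.582)×91.145 = 38.099; final concentrate = 162.45 kg/min.

162.5 kg/min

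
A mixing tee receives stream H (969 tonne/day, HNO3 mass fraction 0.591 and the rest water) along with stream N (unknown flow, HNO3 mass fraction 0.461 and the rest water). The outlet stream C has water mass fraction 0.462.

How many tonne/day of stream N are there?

Let N be the unknown flow. Total out = 969 + N.
water balance: 396.32 + 0.539·N = 0.462·(969 + N)
(0.539 − 0.462)·N = 0.462×969 − 396.32 = 51.357
N = 51.357 / 0.077 = 666.97 tonne/day

667 tonne/day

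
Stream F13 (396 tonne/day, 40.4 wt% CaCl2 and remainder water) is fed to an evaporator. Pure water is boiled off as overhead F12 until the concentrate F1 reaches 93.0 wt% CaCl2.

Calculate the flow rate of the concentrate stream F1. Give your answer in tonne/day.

172 tonne/day

CaCl2 is conserved: 396×0.404 = 159.98 tonne/day all reports to the concentrate.
Concentrate = 159.98/(target fraction) = 172.03 tonne/day.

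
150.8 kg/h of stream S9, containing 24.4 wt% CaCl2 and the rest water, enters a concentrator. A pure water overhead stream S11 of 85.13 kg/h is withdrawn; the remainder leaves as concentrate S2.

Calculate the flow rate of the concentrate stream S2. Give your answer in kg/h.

Concentrate = 150.8 − 85.13 = 65.67 kg/h.

65.67 kg/h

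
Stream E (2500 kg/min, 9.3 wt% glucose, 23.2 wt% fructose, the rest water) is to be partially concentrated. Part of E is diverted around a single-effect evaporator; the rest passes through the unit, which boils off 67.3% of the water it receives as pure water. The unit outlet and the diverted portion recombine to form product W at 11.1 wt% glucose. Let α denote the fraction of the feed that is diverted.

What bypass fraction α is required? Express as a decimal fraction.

0.643

All 2500×0.093 = 232.5 kg/min of glucose reaches W, so W = 232.5/0.111 = 2094.6 kg/min and vapour = 405.41 kg/min.
The evaporator receives (1−α)·2500 of feed at 0.675 water and removes 0.673 of that water:
0.673×0.675×(1−α)×2500 = 405.41
(1−α) = 405.41/1135.7 = 0.3570;  α = 0.6430.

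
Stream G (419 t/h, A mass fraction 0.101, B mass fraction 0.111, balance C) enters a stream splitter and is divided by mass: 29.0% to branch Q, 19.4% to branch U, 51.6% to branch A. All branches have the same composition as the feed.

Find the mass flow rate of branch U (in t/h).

Branch U flow = 0.194×419 = 81.286 t/h.

81.29 t/h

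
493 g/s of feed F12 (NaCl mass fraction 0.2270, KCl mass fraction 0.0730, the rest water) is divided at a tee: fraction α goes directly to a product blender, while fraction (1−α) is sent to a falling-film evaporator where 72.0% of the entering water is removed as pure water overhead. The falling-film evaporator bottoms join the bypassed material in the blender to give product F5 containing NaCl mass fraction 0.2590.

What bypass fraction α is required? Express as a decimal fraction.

0.755

All 493×0.227 = 111.91 g/s of NaCl reaches F5, so F5 = 111.91/0.259 = 432.09 g/s and vapour = 60.911 g/s.
The evaporator receives (1−α)·493 of feed at 0.700 water and removes 0.720 of that water:
0.720×0.700×(1−α)×493 = 60.911
(1−α) = 60.911/248.47 = 0.2451;  α = 0.7549.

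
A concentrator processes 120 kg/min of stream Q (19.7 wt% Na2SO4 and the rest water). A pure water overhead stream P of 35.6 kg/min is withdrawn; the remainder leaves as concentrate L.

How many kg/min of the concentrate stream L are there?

Concentrate = 120 − 35.6 = 84.4 kg/min.

84.4 kg/min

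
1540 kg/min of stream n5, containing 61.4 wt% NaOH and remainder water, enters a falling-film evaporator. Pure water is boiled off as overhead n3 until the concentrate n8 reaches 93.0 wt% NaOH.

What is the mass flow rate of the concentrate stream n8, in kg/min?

NaOH is conserved: 1540×0.614 = 945.56 kg/min all reports to the concentrate.
Concentrate = 945.56/(target fraction) = 1016.7 kg/min.

1017 kg/min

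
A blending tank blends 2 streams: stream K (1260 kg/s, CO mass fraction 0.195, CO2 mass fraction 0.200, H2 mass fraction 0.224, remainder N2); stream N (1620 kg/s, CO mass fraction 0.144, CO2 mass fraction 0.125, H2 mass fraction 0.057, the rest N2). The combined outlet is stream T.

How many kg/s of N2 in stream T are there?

N2 out = N2 in = 1260×0.381 + 1620×0.674 = 1571.9 kg/s.

1572 kg/s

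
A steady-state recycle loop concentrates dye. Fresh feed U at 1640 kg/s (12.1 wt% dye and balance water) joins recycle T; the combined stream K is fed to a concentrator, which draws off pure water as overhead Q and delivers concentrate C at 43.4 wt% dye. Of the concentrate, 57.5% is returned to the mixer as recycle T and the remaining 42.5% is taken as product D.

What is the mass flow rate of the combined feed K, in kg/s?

Overall dye balance (none leaves overhead): dye in fresh feed = dye in product, i.e. 1640×0.121 = (1−0.575)·C·0.434.
C = 198.44/(0.434×0.425) = 1075.8 kg/s.
Recycle T = 0.575×1075.8 = 618.61 kg/s.
Combined feed K = 1640 + 618.61 = 2258.6 kg/s.

2259 kg/s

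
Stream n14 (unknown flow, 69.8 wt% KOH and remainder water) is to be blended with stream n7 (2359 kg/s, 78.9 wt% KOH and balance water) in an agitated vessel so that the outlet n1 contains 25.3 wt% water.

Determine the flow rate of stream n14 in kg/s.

Let n14 be the unknown flow. Total out = 2359 + n14.
water balance: 497.75 + 0.302·n14 = 0.253·(2359 + n14)
(0.302 − 0.253)·n14 = 0.253×2359 − 497.75 = 99.078
n14 = 99.078 / 0.049 = 2022 kg/s

2022 kg/s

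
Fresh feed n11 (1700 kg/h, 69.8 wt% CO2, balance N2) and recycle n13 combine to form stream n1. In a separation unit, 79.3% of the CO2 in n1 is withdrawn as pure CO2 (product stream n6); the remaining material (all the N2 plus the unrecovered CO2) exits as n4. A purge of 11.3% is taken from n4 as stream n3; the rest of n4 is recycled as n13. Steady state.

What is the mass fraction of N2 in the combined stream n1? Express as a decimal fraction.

0.758

N2 enters only via n11 and leaves only via the purge: 1700×0.302 = 0.113×(N2 in n4), and the separation unit passes all N2, so N2 in n1 = N2 in n4 = 4543.4 kg/h.
CO2 in n1: m_A = 1700×0.698 + (1−0.113)·(1−0.793)·m_A, so m_A = 1186.6/0.8164 = 1453.5 kg/h.
n1 = 1453.5 + 4543.4 = 5996.8 kg/h.
N2 fraction in n1 = 4543.4/5996.8 = 0.758.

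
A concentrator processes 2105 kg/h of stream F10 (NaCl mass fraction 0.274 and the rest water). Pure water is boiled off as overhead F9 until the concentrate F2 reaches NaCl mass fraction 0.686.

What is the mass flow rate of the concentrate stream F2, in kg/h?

NaCl is conserved: 2105×0.274 = 576.77 kg/h all reports to the concentrate.
Concentrate = 576.77/(target fraction) = 840.77 kg/h.

840.8 kg/h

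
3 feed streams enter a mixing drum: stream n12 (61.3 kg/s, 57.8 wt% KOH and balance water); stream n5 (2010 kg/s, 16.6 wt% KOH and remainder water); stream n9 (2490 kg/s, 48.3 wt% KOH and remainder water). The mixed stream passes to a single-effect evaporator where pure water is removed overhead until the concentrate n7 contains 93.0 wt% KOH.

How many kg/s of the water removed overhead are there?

2871 kg/s

KOH entering = 61.3×0.578 + 2010×0.166 + 2490×0.483 = 1571.8 kg/s.
All KOH reports to n7, so n7 = 1571.8/0.930 = 1690.1 kg/s.
Total feed = 4561.3 kg/s; overhead = 4561.3 − 1690.1 = 2871.2 kg/s.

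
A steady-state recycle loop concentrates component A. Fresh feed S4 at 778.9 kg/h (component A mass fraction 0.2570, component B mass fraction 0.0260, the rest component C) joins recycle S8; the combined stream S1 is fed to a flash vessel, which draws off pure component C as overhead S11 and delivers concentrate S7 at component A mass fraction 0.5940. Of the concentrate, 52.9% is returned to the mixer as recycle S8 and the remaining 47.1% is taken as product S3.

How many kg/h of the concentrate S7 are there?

715.5 kg/h

Overall component A balance (none leaves overhead): component A in fresh feed = component A in product, i.e. 778.9×0.257 = (1−0.529)·S7·0.594.
S7 = 200.18/(0.594×0.471) = 715.5 kg/h.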